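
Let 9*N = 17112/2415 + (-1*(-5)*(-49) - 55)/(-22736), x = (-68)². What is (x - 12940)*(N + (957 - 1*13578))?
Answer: 106523921757/1015 ≈ 1.0495e+8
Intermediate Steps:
x = 4624
N = 201751/255780 (N = (17112/2415 + (-1*(-5)*(-49) - 55)/(-22736))/9 = (17112*(1/2415) + (5*(-49) - 55)*(-1/22736))/9 = (248/35 + (-245 - 55)*(-1/22736))/9 = (248/35 - 300*(-1/22736))/9 = (248/35 + 75/5684)/9 = (⅑)*(201751/28420) = 201751/255780 ≈ 0.78877)
(x - 12940)*(N + (957 - 1*13578)) = (4624 - 12940)*(201751/255780 + (957 - 1*13578)) = -8316*(201751/255780 + (957 - 13578)) = -8316*(201751/255780 - 12621) = -8316*(-3227997629/255780) = 106523921757/1015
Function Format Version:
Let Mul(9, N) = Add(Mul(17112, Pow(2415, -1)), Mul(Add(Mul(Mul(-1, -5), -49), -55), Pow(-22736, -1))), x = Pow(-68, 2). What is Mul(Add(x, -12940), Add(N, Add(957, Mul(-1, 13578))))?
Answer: Rational(106523921757, 1015) ≈ 1.0495e+8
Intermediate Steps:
x = 4624
N = Rational(201751, 255780) (N = Mul(Rational(1, 9), Add(Mul(17112, Pow(2415, -1)), Mul(Add(Mul(Mul(-1, -5), -49), -55), Pow(-22736, -1)))) = Mul(Rational(1, 9), Add(Mul(17112, Rational(1, 2415)), Mul(Add(Mul(5, -49), -55), Rational(-1, 22736)))) = Mul(Rational(1, 9), Add(Rational(248, 35), Mul(Add(-245, -55), Rational(-1, 22736)))) = Mul(Rational(1, 9), Add(Rational(248, 35), Mul(-300, Rational(-1, 22736)))) = Mul(Rational(1, 9), Add(Rational(248, 35), Rational(75, 5684))) = Mul(Rational(1, 9), Rational(201751, 28420)) = Rational(201751, 255780) ≈ 0.78877)
Mul(Add(x, -12940), Add(N, Add(957, Mul(-1, 13578)))) = Mul(Add(4624, -12940), Add(Rational(201751, 255780), Add(957, Mul(-1, 13578)))) = Mul(-8316, Add(Rational(201751, 255780), Add(957, -13578))) = Mul(-8316, Add(Rational(201751, 255780), -12621)) = Mul(-8316, Rational(-3227997629, 255780)) = Rational(106523921757, 1015)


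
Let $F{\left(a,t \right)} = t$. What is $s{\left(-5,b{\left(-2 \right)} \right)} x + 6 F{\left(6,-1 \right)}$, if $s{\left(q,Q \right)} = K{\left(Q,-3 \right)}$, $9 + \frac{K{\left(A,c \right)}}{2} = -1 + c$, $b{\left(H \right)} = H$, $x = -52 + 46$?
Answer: $150$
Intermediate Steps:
$x = -6$
$K{\left(A,c \right)} = -20 + 2 c$ ($K{\left(A,c \right)} = -18 + 2 \left(-1 + c\right) = -18 + \left(-2 + 2 c\right) = -20 + 2 c$)
$s{\left(q,Q \right)} = -26$ ($s{\left(q,Q \right)} = -20 + 2 \left(-3\right) = -20 - 6 = -26$)
$s{\left(-5,b{\left(-2 \right)} \right)} x + 6 F{\left(6,-1 \right)} = \left(-26\right) \left(-6\right) + 6 \left(-1\right) = 156 - 6 = 150$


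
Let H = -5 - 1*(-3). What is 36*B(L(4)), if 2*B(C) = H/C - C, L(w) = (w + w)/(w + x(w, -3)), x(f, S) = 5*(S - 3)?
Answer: 1593/13 ≈ 122.54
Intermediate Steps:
x(f, S) = -15 + 5*S (x(f, S) = 5*(-3 + S) = -15 + 5*S)
H = -2 (H = -5 + 3 = -2)
L(w) = 2*w/(-30 + w) (L(w) = (w + w)/(w + (-15 + 5*(-3))) = (2*w)/(w + (-15 - 15)) = (2*w)/(w - 30) = (2*w)/(-30 + w) = 2*w/(-30 + w))
B(C) = -1/C - C/2 (B(C) = (-2/C - C)/2 = (-C - 2/C)/2 = -1/C - C/2)
36*B(L(4)) = 36*(-1/(2*4/(-30 + 4)) - 4/(-30 + 4)) = 36*(-1/(2*4/(-26)) - 4/(-26)) = 36*(-1/(2*4*(-1/26)) - 4*(-1)/26) = 36*(-1/(-4/13) - ½*(-4/13)) = 36*(-1*(-13/4) + 2/13) = 36*(13/4 + 2/13) = 36*(177/52) = 1593/13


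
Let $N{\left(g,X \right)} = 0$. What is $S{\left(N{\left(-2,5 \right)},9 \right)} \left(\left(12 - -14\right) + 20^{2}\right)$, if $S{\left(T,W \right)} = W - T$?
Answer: $3834$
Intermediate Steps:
$S{\left(N{\left(-2,5 \right)},9 \right)} \left(\left(12 - -14\right) + 20^{2}\right) = \left(9 - 0\right) \left(\left(12 - -14\right) + 20^{2}\right) = \left(9 + 0\right) \left(\left(12 + 14\right) + 400\right) = 9 \left(26 + 400\right) = 9 \cdot 426 = 3834$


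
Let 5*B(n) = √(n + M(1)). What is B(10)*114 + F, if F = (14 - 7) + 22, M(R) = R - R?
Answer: 29 + 114*√10/5 ≈ 101.10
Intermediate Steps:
M(R) = 0
B(n) = √n/5 (B(n) = √(n + 0)/5 = √n/5)
F = 29 (F = 7 + 22 = 29)
B(10)*114 + F = (√10/5)*114 + 29 = 114*√10/5 + 29 = 29 + 114*√10/5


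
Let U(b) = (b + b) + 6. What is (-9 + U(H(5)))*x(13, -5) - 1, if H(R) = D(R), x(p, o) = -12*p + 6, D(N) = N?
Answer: -1051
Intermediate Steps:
x(p, o) = 6 - 12*p
H(R) = R
U(b) = 6 + 2*b (U(b) = 2*b + 6 = 6 + 2*b)
(-9 + U(H(5)))*x(13, -5) - 1 = (-9 + (6 + 2*5))*(6 - 12*13) - 1 = (-9 + (6 + 10))*(6 - 156) - 1 = (-9 + 16)*(-150) - 1 = 7*(-150) - 1 = -1050 - 1 = -1051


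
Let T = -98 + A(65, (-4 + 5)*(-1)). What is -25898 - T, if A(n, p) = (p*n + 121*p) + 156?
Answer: -25770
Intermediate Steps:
A(n, p) = 156 + 121*p + n*p (A(n, p) = (n*p + 121*p) + 156 = (121*p + n*p) + 156 = 156 + 121*p + n*p)
T = -128 (T = -98 + (156 + 121*((-4 + 5)*(-1)) + 65*((-4 + 5)*(-1))) = -98 + (156 + 121*(1*(-1)) + 65*(1*(-1))) = -98 + (156 + 121*(-1) + 65*(-1)) = -98 + (156 - 121 - 65) = -98 - 30 = -128)
-25898 - T = -25898 - 1*(-128) = -25898 + 128 = -25770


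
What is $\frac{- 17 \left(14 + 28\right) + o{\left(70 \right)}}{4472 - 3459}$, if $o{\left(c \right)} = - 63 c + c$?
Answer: $- \frac{5054}{1013} \approx -4.9891$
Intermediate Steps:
$o{\left(c \right)} = - 62 c$
$\frac{- 17 \left(14 + 28\right) + o{\left(70 \right)}}{4472 - 3459} = \frac{- 17 \left(14 + 28\right) - 4340}{4472 - 3459} = \frac{\left(-17\right) 42 - 4340}{1013} = \left(-714 - 4340\right) \frac{1}{1013} = \left(-5054\right) \frac{1}{1013} = - \frac{5054}{1013}$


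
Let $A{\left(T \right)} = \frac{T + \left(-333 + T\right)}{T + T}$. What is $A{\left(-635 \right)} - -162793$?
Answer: $\frac{206748713}{1270} \approx 1.6279 \cdot 10^{5}$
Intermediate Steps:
$A{\left(T \right)} = \frac{-333 + 2 T}{2 T}$
$A{\left(-635 \right)} - -162793 = \frac{- \frac{333}{2} - 635}{-635} - -162793 = \left(- \frac{1}{635}\right) \left(- \frac{1603}{2}\right) + 162793 = \frac{1603}{1270} + 162793 = \frac{206748713}{1270}$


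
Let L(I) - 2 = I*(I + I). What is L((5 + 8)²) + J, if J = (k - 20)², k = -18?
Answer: 58568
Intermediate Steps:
J = 1444 (J = (-18 - 20)² = (-38)² = 1444)
L(I) = 2 + 2*I² (L(I) = 2 + I*(I + I) = 2 + I*(2*I) = 2 + 2*I²)
L((5 + 8)²) + J = (2 + 2*((5 + 8)²)²) + 1444 = (2 + 2*(13²)²) + 1444 = (2 + 2*169²) + 1444 = (2 + 2*28561) + 1444 = (2 + 57122) + 1444 = 57124 + 1444 = 58568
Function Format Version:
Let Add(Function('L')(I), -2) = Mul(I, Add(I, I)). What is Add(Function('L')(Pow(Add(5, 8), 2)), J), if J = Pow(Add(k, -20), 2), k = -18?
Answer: 58568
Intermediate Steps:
J = 1444 (J = Pow(Add(-18, -20), 2) = Pow(-38, 2) = 1444)
Function('L')(I) = Add(2, Mul(2, Pow(I, 2))) (Function('L')(I) = Add(2, Mul(I, Add(I, I))) = Add(2, Mul(I, Mul(2, I))) = Add(2, Mul(2, Pow(I, 2))))
Add(Function('L')(Pow(Add(5, 8), 2)), J) = Add(Add(2, Mul(2, Pow(Pow(Add(5, 8), 2), 2))), 1444) = Add(Add(2, Mul(2, Pow(Pow(13, 2), 2))), 1444) = Add(Add(2, Mul(2, Pow(169, 2))), 1444) = Add(Add(2, Mul(2, 28561)), 1444) = Add(Add(2, 57122), 1444) = Add(57124, 1444) = 58568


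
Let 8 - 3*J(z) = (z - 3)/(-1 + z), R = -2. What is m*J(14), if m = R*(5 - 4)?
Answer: -62/13 ≈ -4.7692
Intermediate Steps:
J(z) = 8/3 - (-3 + z)/(3*(-1 + z)) (J(z) = 8/3 - (z - 3)/(3*(-1 + z)) = 8/3 - (-3 + z)/(3*(-1 + z)))
m = -2 (m = -2*(5 - 4) = -2*1 = -2)
m*J(14) = -2*(-5 + 7*14)/(3*(-1 + 14)) = -2*(-5 + 98)/(3*13) = -2*93/(3*13) = -2*31/13 = -62/13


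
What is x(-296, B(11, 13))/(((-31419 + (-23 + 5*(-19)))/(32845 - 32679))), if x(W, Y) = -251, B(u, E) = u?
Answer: 41666/31537 ≈ 1.3212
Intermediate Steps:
x(-296, B(11, 13))/(((-31419 + (-23 + 5*(-19)))/(32845 - 32679))) = -251*(32845 - 32679)/(-31419 + (-23 + 5*(-19))) = -251*166/(-31419 + (-23 - 95)) = -251*166/(-31419 - 118) = -251/((-31537*1/166)) = -251/(-31537/166) = -251*(-166/31537) = 41666/31537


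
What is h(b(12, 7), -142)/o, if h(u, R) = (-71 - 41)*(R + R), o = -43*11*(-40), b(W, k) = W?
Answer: 3976/2365 ≈ 1.6812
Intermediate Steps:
o = 18920 (o = -473*(-40) = 18920)
h(u, R) = -224*R
h(b(12, 7), -142)/o = -224*(-142)/18920 = 31808*(1/18920) = 3976/2365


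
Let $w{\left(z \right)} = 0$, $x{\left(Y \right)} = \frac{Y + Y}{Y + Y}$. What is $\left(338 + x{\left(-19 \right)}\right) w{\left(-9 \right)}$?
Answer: $0$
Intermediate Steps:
$x{\left(Y \right)} = 1$ ($x{\left(Y \right)} = \frac{2 Y}{2 Y} = 2 Y \frac{1}{2 Y} = 1$)
$\left(338 + x{\left(-19 \right)}\right) w{\left(-9 \right)} = \left(338 + 1\right) 0 = 339 \cdot 0 = 0$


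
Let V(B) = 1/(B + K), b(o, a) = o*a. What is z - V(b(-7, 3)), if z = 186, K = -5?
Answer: 4837/26 ≈ 186.04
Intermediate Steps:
b(o, a) = a*o
V(B) = 1/(-5 + B) (V(B) = 1/(B - 5) = 1/(-5 + B))
z - V(b(-7, 3)) = 186 - 1/(-5 + 3*(-7)) = 186 - 1/(-5 - 21) = 186 - 1/(-26) = 186 - 1*(-1/26) = 186 + 1/26 = 4837/26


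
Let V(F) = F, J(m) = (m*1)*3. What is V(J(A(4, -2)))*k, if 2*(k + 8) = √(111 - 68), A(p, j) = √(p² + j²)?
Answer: 3*√5*(-16 + √43) ≈ -63.343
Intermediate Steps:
A(p, j) = √(j² + p²)
J(m) = 3*m (J(m) = m*3 = 3*m)
k = -8 + √43/2 (k = -8 + √(111 - 68)/2 = -8 + √43/2 ≈ -4.7213)
V(J(A(4, -2)))*k = (3*√((-2)² + 4²))*(-8 + √43/2) = (3*√(4 + 16))*(-8 + √43/2) = (3*√20)*(-8 + √43/2) = (3*(2*√5))*(-8 + √43/2) = (6*√5)*(-8 + √43/2) = 6*√5*(-8 + √43/2)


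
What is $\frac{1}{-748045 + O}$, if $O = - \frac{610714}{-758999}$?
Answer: $- \frac{758999}{567764796241} \approx -1.3368 \cdot 10^{-6}$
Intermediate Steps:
$O = \frac{610714}{758999}$ ($O = \left(-610714\right) \left(- \frac{1}{758999}\right) = \frac{610714}{758999} \approx 0.80463$)
$\frac{1}{-748045 + O} = \frac{1}{-748045 + \frac{610714}{758999}} = \frac{1}{- \frac{567764796241}{758999}} = - \frac{758999}{567764796241}$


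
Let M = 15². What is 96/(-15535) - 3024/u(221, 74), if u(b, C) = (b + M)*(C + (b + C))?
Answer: -3487608/142036505 ≈ -0.024554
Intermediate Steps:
M = 225
u(b, C) = (225 + b)*(b + 2*C) (u(b, C) = (b + 225)*(C + (b + C)) = (225 + b)*(C + (C + b)) = (225 + b)*(b + 2*C))
96/(-15535) - 3024/u(221, 74) = 96/(-15535) - 3024/(221² + 225*221 + 450*74 + 2*74*221) = 96*(-1/15535) - 3024/(48841 + 49725 + 33300 + 32708) = -96/15535 - 3024/164574 = -96/15535 - 3024*1/164574 = -96/15535 - 168/9143 = -3487608/142036505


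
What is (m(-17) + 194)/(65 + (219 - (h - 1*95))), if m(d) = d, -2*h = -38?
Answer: 59/120 ≈ 0.49167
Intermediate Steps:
h = 19 (h = -1/2*(-38) = 19)
(m(-17) + 194)/(65 + (219 - (h - 1*95))) = (-17 + 194)/(65 + (219 - (19 - 1*95))) = 177/(65 + (219 - (19 - 95))) = 177/(65 + (219 - 1*(-76))) = 177/(65 + (219 + 76)) = 177/(65 + 295) = 177/360 = 177*(1/360) = 59/120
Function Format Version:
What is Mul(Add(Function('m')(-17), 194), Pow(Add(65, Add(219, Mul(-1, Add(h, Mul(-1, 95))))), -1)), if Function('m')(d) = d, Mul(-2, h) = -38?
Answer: Rational(59, 120) ≈ 0.49167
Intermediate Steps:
h = 19 (h = Mul(Rational(-1, 2), -38) = 19)
Mul(Add(Function('m')(-17), 194), Pow(Add(65, Add(219, Mul(-1, Add(h, Mul(-1, 95))))), -1)) = Mul(Add(-17, 194), Pow(Add(65, Add(219, Mul(-1, Add(19, Mul(-1, 95))))), -1)) = Mul(177, Pow(Add(65, Add(219, Mul(-1, Add(19, -95)))), -1)) = Mul(177, Pow(Add(65, Add(219, Mul(-1, -76))), -1)) = Mul(177, Pow(Add(65, Add(219, 76)), -1)) = Mul(177, Pow(Add(65, 295), -1)) = Mul(177, Pow(360, -1)) = Mul(177, Rational(1, 360)) = Rational(59, 120)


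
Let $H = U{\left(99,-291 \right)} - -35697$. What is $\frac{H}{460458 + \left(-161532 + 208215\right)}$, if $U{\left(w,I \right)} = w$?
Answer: $\frac{11932}{169047} \approx 0.070584$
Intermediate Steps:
$H = 35796$ ($H = 99 - -35697 = 99 + 35697 = 35796$)
$\frac{H}{460458 + \left(-161532 + 208215\right)} = \frac{35796}{460458 + \left(-161532 + 208215\right)} = \frac{35796}{460458 + 46683} = \frac{35796}{507141} = 35796 \cdot \frac{1}{507141} = \frac{11932}{169047}$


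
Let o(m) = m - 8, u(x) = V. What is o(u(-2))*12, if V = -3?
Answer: -132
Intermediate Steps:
u(x) = -3
o(m) = -8 + m
o(u(-2))*12 = (-8 - 3)*12 = -11*12 = -132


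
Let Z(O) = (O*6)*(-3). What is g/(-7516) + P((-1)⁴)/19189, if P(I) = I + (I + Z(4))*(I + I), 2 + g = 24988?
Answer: -240258055/72112262 ≈ -3.3317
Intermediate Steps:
g = 24986 (g = -2 + 24988 = 24986)
Z(O) = -18*O (Z(O) = (6*O)*(-3) = -18*O)
P(I) = I + 2*I*(-72 + I) (P(I) = I + (I - 18*4)*(I + I) = I + (I - 72)*(2*I) = I + (-72 + I)*(2*I) = I + 2*I*(-72 + I))
g/(-7516) + P((-1)⁴)/19189 = 24986/(-7516) + ((-1)⁴*(-143 + 2*(-1)⁴))/19189 = 24986*(-1/7516) + (1*(-143 + 2*1))*(1/19189) = -12493/3758 + (1*(-143 + 2))*(1/19189) = -12493/3758 + (1*(-141))*(1/19189) = -12493/3758 - 141*1/19189 = -12493/3758 - 141/19189 = -240258055/72112262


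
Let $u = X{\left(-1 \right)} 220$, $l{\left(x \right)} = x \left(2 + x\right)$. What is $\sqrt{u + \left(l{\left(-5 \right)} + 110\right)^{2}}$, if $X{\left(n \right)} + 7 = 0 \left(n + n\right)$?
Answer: $3 \sqrt{1565} \approx 118.68$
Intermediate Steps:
$X{\left(n \right)} = -7$ ($X{\left(n \right)} = -7 + 0 \left(n + n\right) = -7 + 0 \cdot 2 n = -7 + 0 = -7$)
$u = -1540$ ($u = \left(-7\right) 220 = -1540$)
$\sqrt{u + \left(l{\left(-5 \right)} + 110\right)^{2}} = \sqrt{-1540 + \left(- 5 \left(2 - 5\right) + 110\right)^{2}} = \sqrt{-1540 + \left(\left(-5\right) \left(-3\right) + 110\right)^{2}} = \sqrt{-1540 + \left(15 + 110\right)^{2}} = \sqrt{-1540 + 125^{2}} = \sqrt{-1540 + 15625} = \sqrt{14085} = 3 \sqrt{1565}$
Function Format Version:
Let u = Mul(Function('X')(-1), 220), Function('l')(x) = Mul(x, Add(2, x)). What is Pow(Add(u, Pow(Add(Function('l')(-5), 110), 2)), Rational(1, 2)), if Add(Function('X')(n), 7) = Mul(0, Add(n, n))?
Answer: Mul(3, Pow(1565, Rational(1, 2))) ≈ 118.68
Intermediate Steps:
Function('X')(n) = -7 (Function('X')(n) = Add(-7, Mul(0, Add(n, n))) = Add(-7, Mul(0, Mul(2, n))) = Add(-7, 0) = -7)
u = -1540 (u = Mul(-7, 220) = -1540)
Pow(Add(u, Pow(Add(Function('l')(-5), 110), 2)), Rational(1, 2)) = Pow(Add(-1540, Pow(Add(Mul(-5, Add(2, -5)), 110), 2)), Rational(1, 2)) = Pow(Add(-1540, Pow(Add(Mul(-5, -3), 110), 2)), Rational(1, 2)) = Pow(Add(-1540, Pow(Add(15, 110), 2)), Rational(1, 2)) = Pow(Add(-1540, Pow(125, 2)), Rational(1, 2)) = Pow(Add(-1540, 15625), Rational(1, 2)) = Pow(14085, Rational(1, 2)) = Mul(3, Pow(1565, Rational(1, 2)))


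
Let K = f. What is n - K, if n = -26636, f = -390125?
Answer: 363489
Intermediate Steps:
K = -390125
n - K = -26636 - 1*(-390125) = -26636 + 390125 = 363489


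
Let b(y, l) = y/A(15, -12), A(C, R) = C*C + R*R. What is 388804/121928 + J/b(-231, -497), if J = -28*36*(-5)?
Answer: -2698416709/335302 ≈ -8047.7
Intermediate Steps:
A(C, R) = C**2 + R**2
J = 5040 (J = -1008*(-5) = 5040)
b(y, l) = y/369 (b(y, l) = y/(15**2 + (-12)**2) = y/(225 + 144) = y/369)
388804/121928 + J/b(-231, -497) = 388804/121928 + 5040/(((1/369)*(-231))) = 388804*(1/121928) + 5040/(-77/123) = 97201/30482 + 5040*(-123/77) = 97201/30482 - 88560/11 = -2698416709/335302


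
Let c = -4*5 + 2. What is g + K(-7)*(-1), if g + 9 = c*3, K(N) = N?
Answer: -56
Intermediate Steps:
c = -18 (c = -20 + 2 = -18)
g = -63 (g = -9 - 18*3 = -9 - 54 = -63)
g + K(-7)*(-1) = -63 - 7*(-1) = -63 + 7 = -56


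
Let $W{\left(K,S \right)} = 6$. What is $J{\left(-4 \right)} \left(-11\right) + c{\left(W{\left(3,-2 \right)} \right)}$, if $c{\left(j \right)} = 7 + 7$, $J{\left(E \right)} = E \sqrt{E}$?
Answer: $14 + 88 i \approx 14.0 + 88.0 i$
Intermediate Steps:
$J{\left(E \right)} = E^{\frac{3}{2}}$
$c{\left(j \right)} = 14$
$J{\left(-4 \right)} \left(-11\right) + c{\left(W{\left(3,-2 \right)} \right)} = \left(-4\right)^{\frac{3}{2}} \left(-11\right) + 14 = - 8 i \left(-11\right) + 14 = 88 i + 14 = 14 + 88 i$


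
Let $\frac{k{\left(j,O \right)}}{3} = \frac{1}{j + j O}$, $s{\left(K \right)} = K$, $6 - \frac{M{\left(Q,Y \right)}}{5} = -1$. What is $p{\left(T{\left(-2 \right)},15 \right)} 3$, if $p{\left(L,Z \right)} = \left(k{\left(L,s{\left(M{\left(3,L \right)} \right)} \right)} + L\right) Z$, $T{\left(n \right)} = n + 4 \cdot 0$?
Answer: $- \frac{735}{8} \approx -91.875$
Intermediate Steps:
$M{\left(Q,Y \right)} = 35$ ($M{\left(Q,Y \right)} = 30 - -5 = 30 + 5 = 35$)
$k{\left(j,O \right)} = \frac{3}{j + O j}$ ($k{\left(j,O \right)} = \frac{3}{j + j O} = \frac{3}{j + O j}$)
$T{\left(n \right)} = n$ ($T{\left(n \right)} = n + 0 = n$)
$p{\left(L,Z \right)} = Z \left(L + \frac{1}{12 L}\right)$ ($p{\left(L,Z \right)} = \left(\frac{3}{L \left(1 + 35\right)} + L\right) Z = \left(\frac{3}{L 36} + L\right) Z = \left(3 \frac{1}{L} \frac{1}{36} + L\right) Z = \left(\frac{1}{12 L} + L\right) Z = \left(L + \frac{1}{12 L}\right) Z = Z \left(L + \frac{1}{12 L}\right)$)
$p{\left(T{\left(-2 \right)},15 \right)} 3 = \left(\left(-2\right) 15 + \frac{1}{12} \cdot 15 \frac{1}{-2}\right) 3 = \left(-30 + \frac{1}{12} \cdot 15 \left(- \frac{1}{2}\right)\right) 3 = \left(-30 - \frac{5}{8}\right) 3 = \left(- \frac{245}{8}\right) 3 = - \frac{735}{8}$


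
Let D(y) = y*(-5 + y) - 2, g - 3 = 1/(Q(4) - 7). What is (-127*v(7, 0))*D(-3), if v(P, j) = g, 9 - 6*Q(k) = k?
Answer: -293370/37 ≈ -7928.9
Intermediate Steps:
Q(k) = 3/2 - k/6
g = 105/37 (g = 3 + 1/((3/2 - 1/6*4) - 7) = 3 + 1/((3/2 - 2/3) - 7) = 3 + 1/(5/6 - 7) = 3 + 1/(-37/6) = 3 - 6/37 = 105/37 ≈ 2.8378)
v(P, j) = 105/37
D(y) = -2 + y*(-5 + y)
(-127*v(7, 0))*D(-3) = (-127*105/37)*(-2 + (-3)**2 - 5*(-3)) = -13335*(-2 + 9 + 15)/37 = -13335/37*22 = -293370/37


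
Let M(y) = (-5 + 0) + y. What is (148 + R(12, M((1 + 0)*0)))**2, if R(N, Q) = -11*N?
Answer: 256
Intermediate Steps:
M(y) = -5 + y
(148 + R(12, M((1 + 0)*0)))**2 = (148 - 11*12)**2 = (148 - 132)**2 = 16**2 = 256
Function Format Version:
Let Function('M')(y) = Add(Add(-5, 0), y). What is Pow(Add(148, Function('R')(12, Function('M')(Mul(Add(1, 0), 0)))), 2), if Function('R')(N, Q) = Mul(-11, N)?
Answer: 256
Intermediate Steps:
Function('M')(y) = Add(-5, y)
Pow(Add(148, Function('R')(12, Function('M')(Mul(Add(1, 0), 0)))), 2) = Pow(Add(148, Mul(-11, 12)), 2) = Pow(Add(148, -132), 2) = Pow(16, 2) = 256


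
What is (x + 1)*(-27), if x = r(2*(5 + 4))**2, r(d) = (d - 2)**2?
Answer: -1769499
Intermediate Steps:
r(d) = (-2 + d)**2
x = 65536 (x = ((-2 + 2*(5 + 4))**2)**2 = ((-2 + 2*9)**2)**2 = ((-2 + 18)**2)**2 = (16**2)**2 = 256**2 = 65536)
(x + 1)*(-27) = (65536 + 1)*(-27) = 65537*(-27) = -1769499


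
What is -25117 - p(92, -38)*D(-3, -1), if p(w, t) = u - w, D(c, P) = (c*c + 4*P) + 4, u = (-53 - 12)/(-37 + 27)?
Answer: -48695/2 ≈ -24348.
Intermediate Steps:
u = 13/2 (u = -65/(-10) = -65*(-⅒) = 13/2 ≈ 6.5000)
D(c, P) = 4 + c² + 4*P (D(c, P) = (c² + 4*P) + 4 = 4 + c² + 4*P)
p(w, t) = 13/2 - w
-25117 - p(92, -38)*D(-3, -1) = -25117 - (13/2 - 1*92)*(4 + (-3)² + 4*(-1)) = -25117 - (13/2 - 92)*(4 + 9 - 4) = -25117 - (-171)*9/2 = -25117 - 1*(-1539/2) = -25117 + 1539/2 = -48695/2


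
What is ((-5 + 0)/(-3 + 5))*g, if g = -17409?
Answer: 87045/2 ≈ 43523.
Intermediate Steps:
((-5 + 0)/(-3 + 5))*g = ((-5 + 0)/(-3 + 5))*(-17409) = -5/2*(-17409) = 87045/2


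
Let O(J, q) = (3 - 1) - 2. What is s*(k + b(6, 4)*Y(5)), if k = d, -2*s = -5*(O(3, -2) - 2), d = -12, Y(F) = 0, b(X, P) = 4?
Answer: 60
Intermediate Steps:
O(J, q) = 0 (O(J, q) = 2 - 2 = 0)
s = -5 (s = -(-5)*(0 - 2)/2 = -(-5)*(-2)/2 = -1/2*10 = -5)
k = -12
s*(k + b(6, 4)*Y(5)) = -5*(-12 + 4*0) = -5*(-12 + 0) = -5*(-12) = 60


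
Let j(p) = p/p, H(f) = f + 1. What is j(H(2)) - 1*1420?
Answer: -1419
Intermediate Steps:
H(f) = 1 + f
j(p) = 1
j(H(2)) - 1*1420 = 1 - 1*1420 = 1 - 1420 = -1419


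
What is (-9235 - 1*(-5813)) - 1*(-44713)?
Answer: 41291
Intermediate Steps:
(-9235 - 1*(-5813)) - 1*(-44713) = (-9235 + 5813) + 44713 = -3422 + 44713 = 41291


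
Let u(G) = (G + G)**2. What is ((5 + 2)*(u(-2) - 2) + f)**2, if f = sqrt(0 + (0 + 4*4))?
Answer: 10404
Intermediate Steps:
u(G) = 4*G**2 (u(G) = (2*G)**2 = 4*G**2)
f = 4 (f = sqrt(0 + (0 + 16)) = sqrt(0 + 16) = sqrt(16) = 4)
((5 + 2)*(u(-2) - 2) + f)**2 = ((5 + 2)*(4*(-2)**2 - 2) + 4)**2 = (7*(4*4 - 2) + 4)**2 = (7*(16 - 2) + 4)**2 = (7*14 + 4)**2 = (98 + 4)**2 = 102**2 = 10404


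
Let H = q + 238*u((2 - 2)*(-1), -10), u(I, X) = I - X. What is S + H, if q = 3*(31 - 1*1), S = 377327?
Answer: 379797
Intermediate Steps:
q = 90 (q = 3*(31 - 1) = 3*30 = 90)
H = 2470 (H = 90 + 238*((2 - 2)*(-1) - 1*(-10)) = 90 + 238*(0*(-1) + 10) = 90 + 238*(0 + 10) = 90 + 238*10 = 90 + 2380 = 2470)
S + H = 377327 + 2470 = 379797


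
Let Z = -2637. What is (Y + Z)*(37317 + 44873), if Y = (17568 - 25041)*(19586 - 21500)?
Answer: 1175373300150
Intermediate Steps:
Y = 14303322 (Y = -7473*(-1914) = 14303322)
(Y + Z)*(37317 + 44873) = (14303322 - 2637)*(37317 + 44873) = 14300685*82190 = 1175373300150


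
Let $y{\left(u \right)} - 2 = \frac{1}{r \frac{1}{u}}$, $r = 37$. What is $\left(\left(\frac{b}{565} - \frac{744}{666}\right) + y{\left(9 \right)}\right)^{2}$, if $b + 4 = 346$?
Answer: $\frac{11791136569}{3933171225} \approx 2.9979$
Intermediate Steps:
$b = 342$ ($b = -4 + 346 = 342$)
$y{\left(u \right)} = 2 + \frac{u}{37}$ ($y{\left(u \right)} = 2 + \frac{1}{37 \frac{1}{u}} = 2 + \frac{u}{37}$)
$\left(\left(\frac{b}{565} - \frac{744}{666}\right) + y{\left(9 \right)}\right)^{2} = \left(\left(\frac{342}{565} - \frac{744}{666}\right) + \left(2 + \frac{1}{37} \cdot 9\right)\right)^{2} = \left(\left(342 \cdot \frac{1}{565} - \frac{124}{111}\right) + \left(2 + \frac{9}{37}\right)\right)^{2} = \left(\left(\frac{342}{565} - \frac{124}{111}\right) + \frac{83}{37}\right)^{2} = \left(- \frac{32098}{62715} + \frac{83}{37}\right)^{2} = \left(\frac{108587}{62715}\right)^{2} = \frac{11791136569}{3933171225}$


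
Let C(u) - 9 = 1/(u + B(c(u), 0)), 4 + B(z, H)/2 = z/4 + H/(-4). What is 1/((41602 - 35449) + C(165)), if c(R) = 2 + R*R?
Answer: 27541/169707644 ≈ 0.00016229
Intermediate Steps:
c(R) = 2 + R²
B(z, H) = -8 + z/2 - H/2 (B(z, H) = -8 + 2*(z/4 + H/(-4)) = -8 + 2*(z*(¼) + H*(-¼)) = -8 + 2*(z/4 - H/4) = -8 + 2*(-H/4 + z/4) = -8 + (z/2 - H/2) = -8 + z/2 - H/2)
C(u) = 9 + 1/(-7 + u + u²/2) (C(u) = 9 + 1/(u + (-8 + (2 + u²)/2 - ½*0)) = 9 + 1/(u + (-8 + (1 + u²/2) + 0)) = 9 + 1/(u + (-7 + u²/2)) = 9 + 1/(-7 + u + u²/2))
1/((41602 - 35449) + C(165)) = 1/((41602 - 35449) + (-124 + 9*165² + 18*165)/(-14 + 165² + 2*165)) = 1/(6153 + (-124 + 9*27225 + 2970)/(-14 + 27225 + 330)) = 1/(6153 + (-124 + 245025 + 2970)/27541) = 1/(6153 + (1/27541)*247871) = 1/(6153 + 247871/27541) = 1/(169707644/27541) = 27541/169707644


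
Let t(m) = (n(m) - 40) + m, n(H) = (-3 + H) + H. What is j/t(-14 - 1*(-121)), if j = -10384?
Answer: -5192/139 ≈ -37.353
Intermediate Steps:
n(H) = -3 + 2*H
t(m) = -43 + 3*m (t(m) = ((-3 + 2*m) - 40) + m = (-43 + 2*m) + m = -43 + 3*m)
j/t(-14 - 1*(-121)) = -10384/(-43 + 3*(-14 - 1*(-121))) = -10384/(-43 + 3*(-14 + 121)) = -10384/(-43 + 3*107) = -10384/(-43 + 321) = -10384/278 = -10384*1/278 = -5192/139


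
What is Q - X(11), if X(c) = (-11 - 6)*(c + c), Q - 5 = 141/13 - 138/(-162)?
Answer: 137135/351 ≈ 390.70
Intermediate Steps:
Q = 5861/351 (Q = 5 + (141/13 - 138/(-162)) = 5 + (141*(1/13) - 138*(-1/162)) = 5 + (141/13 + 23/27) = 5 + 4106/351 = 5861/351 ≈ 16.698)
X(c) = -34*c
Q - X(11) = 5861/351 - (-34)*11 = 5861/351 - 1*(-374) = 5861/351 + 374 = 137135/351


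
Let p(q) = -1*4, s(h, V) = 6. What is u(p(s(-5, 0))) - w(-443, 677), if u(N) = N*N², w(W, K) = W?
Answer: 379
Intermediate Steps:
p(q) = -4
u(N) = N³
u(p(s(-5, 0))) - w(-443, 677) = (-4)³ - 1*(-443) = -64 + 443 = 379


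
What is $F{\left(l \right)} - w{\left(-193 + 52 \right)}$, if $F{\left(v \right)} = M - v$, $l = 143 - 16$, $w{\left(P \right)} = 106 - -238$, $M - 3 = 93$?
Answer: $-375$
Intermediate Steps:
$M = 96$ ($M = 3 + 93 = 96$)
$w{\left(P \right)} = 344$ ($w{\left(P \right)} = 106 + 238 = 344$)
$l = 127$ ($l = 143 - 16 = 127$)
$F{\left(v \right)} = 96 - v$
$F{\left(l \right)} - w{\left(-193 + 52 \right)} = \left(96 - 127\right) - 344 = -31 - 344 = -375$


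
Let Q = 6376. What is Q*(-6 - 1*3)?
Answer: -57384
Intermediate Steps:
Q*(-6 - 1*3) = 6376*(-6 - 1*3) = 6376*(-6 - 3) = 6376*(-9) = -57384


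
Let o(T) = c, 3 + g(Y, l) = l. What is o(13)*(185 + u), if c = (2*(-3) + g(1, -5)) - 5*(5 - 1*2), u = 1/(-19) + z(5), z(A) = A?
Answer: -104661/19 ≈ -5508.5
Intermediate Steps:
g(Y, l) = -3 + l
u = 94/19 (u = 1/(-19) + 5 = -1/19 + 5 = 94/19 ≈ 4.9474)
c = -29 (c = (2*(-3) + (-3 - 5)) - 5*(5 - 1*2) = (-6 - 8) - 5*(5 - 2) = -14 - 5*3 = -14 - 15 = -29)
o(T) = -29
o(13)*(185 + u) = -29*(185 + 94/19) = -29*3609/19 = -104661/19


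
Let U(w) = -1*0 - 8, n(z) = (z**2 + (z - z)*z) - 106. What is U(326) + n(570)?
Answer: 324786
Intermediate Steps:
n(z) = -106 + z**2 (n(z) = (z**2 + 0*z) - 106 = (z**2 + 0) - 106 = z**2 - 106 = -106 + z**2)
U(w) = -8 (U(w) = 0 - 8 = -8)
U(326) + n(570) = -8 + (-106 + 570**2) = -8 + (-106 + 324900) = -8 + 324794 = 324786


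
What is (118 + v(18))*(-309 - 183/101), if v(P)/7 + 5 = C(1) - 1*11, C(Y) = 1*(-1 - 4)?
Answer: 910368/101 ≈ 9013.5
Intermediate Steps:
C(Y) = -5 (C(Y) = 1*(-5) = -5)
v(P) = -147 (v(P) = -35 + 7*(-5 - 1*11) = -35 + 7*(-5 - 11) = -35 + 7*(-16) = -35 - 112 = -147)
(118 + v(18))*(-309 - 183/101) = (118 - 147)*(-309 - 183/101) = -29*(-309 - 183*1/101) = -29*(-309 - 183/101) = -29*(-31392/101) = 910368/101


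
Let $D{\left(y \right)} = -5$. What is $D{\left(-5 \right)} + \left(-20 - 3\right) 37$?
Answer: $-856$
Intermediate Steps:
$D{\left(-5 \right)} + \left(-20 - 3\right) 37 = -5 + \left(-20 - 3\right) 37 = -5 - 851 = -856$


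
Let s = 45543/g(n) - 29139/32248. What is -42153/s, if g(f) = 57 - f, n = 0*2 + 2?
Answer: -24921415640/489022673 ≈ -50.962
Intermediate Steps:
n = 2 (n = 0 + 2 = 2)
s = 1467068019/1773640 (s = 45543/(57 - 1*2) - 29139/32248 = 45543/(57 - 2) - 29139*1/32248 = 45543/55 - 29139/32248 = 1467068019/1773640 ≈ 827.15)
-42153/s = -42153/1467068019/1773640 = -42153*1773640/1467068019 = -24921415640/489022673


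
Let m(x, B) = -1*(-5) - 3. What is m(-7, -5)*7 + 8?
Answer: 22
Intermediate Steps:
m(x, B) = 2 (m(x, B) = 5 - 3 = 2)
m(-7, -5)*7 + 8 = 2*7 + 8 = 14 + 8 = 22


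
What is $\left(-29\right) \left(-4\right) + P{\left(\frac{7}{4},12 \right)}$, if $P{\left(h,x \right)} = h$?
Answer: $\frac{471}{4} \approx 117.75$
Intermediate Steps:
$\left(-29\right) \left(-4\right) + P{\left(\frac{7}{4},12 \right)} = \left(-29\right) \left(-4\right) + \frac{7}{4} = 116 + 7 \cdot \frac{1}{4} = 116 + \frac{7}{4} = \frac{471}{4}$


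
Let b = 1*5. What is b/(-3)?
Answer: -5/3 ≈ -1.6667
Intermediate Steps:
b = 5
b/(-3) = 5/(-3) = 5*(-1/3) = -5/3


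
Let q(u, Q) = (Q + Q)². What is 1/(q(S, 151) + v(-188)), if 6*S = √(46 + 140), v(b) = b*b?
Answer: 1/126548 ≈ 7.9021e-6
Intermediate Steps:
v(b) = b²
S = √186/6 (S = √(46 + 140)/6 = √186/6 ≈ 2.2730)
q(u, Q) = 4*Q² (q(u, Q) = (2*Q)² = 4*Q²)
1/(q(S, 151) + v(-188)) = 1/(4*151² + (-188)²) = 1/(4*22801 + 35344) = 1/(91204 + 35344) = 1/126548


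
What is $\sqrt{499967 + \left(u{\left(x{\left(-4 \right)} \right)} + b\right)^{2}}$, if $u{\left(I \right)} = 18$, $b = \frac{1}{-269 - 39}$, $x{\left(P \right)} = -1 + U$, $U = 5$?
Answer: $\frac{\sqrt{47459594337}}{308} \approx 707.31$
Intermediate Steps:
$x{\left(P \right)} = 4$ ($x{\left(P \right)} = -1 + 5 = 4$)
$b = - \frac{1}{308}$ ($b = \frac{1}{-308} = - \frac{1}{308} \approx -0.0032468$)
$\sqrt{499967 + \left(u{\left(x{\left(-4 \right)} \right)} + b\right)^{2}} = \sqrt{499967 + \left(18 - \frac{1}{308}\right)^{2}} = \sqrt{499967 + \left(\frac{5543}{308}\right)^{2}} = \sqrt{499967 + \frac{30724849}{94864}} = \sqrt{\frac{47459594337}{94864}} = \frac{\sqrt{47459594337}}{308}$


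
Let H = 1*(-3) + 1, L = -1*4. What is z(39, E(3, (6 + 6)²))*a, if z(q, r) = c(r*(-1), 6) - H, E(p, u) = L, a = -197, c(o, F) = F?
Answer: -1576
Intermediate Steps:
L = -4
E(p, u) = -4
H = -2 (H = -3 + 1 = -2)
z(q, r) = 8 (z(q, r) = 6 - 1*(-2) = 6 + 2 = 8)
z(39, E(3, (6 + 6)²))*a = 8*(-197) = -1576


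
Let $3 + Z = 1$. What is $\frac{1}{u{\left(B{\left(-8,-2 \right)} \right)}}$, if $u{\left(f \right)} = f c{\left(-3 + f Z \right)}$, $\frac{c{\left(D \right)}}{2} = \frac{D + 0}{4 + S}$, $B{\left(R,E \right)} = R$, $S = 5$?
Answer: $- \frac{9}{208} \approx -0.043269$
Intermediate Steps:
$Z = -2$ ($Z = -3 + 1 = -2$)
$c{\left(D \right)} = \frac{2 D}{9}$ ($c{\left(D \right)} = 2 \frac{D + 0}{4 + 5} = 2 \frac{D}{9} = \frac{2 D}{9}$)
$u{\left(f \right)} = f \left(- \frac{2}{3} - \frac{4 f}{9}\right)$ ($u{\left(f \right)} = f \frac{2 \left(-3 + f \left(-2\right)\right)}{9} = f \frac{2 \left(-3 - 2 f\right)}{9} = f \left(- \frac{2}{3} - \frac{4 f}{9}\right)$)
$\frac{1}{u{\left(B{\left(-8,-2 \right)} \right)}} = \frac{1}{\left(- \frac{2}{9}\right) \left(-8\right) \left(3 + 2 \left(-8\right)\right)} = \frac{1}{\left(- \frac{2}{9}\right) \left(-8\right) \left(3 - 16\right)} = \frac{1}{\left(- \frac{2}{9}\right) \left(-8\right) \left(-13\right)} = \frac{1}{- \frac{208}{9}} = - \frac{9}{208}$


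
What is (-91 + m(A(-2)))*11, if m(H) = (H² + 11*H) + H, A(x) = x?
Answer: -1221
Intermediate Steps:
m(H) = H² + 12*H
(-91 + m(A(-2)))*11 = (-91 - 2*(12 - 2))*11 = (-91 - 2*10)*11 = (-91 - 20)*11 = -111*11 = -1221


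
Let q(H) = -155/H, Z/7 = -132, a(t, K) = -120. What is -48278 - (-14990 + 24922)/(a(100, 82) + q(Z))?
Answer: -5336404382/110725 ≈ -48195.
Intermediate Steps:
Z = -924 (Z = 7*(-132) = -924)
-48278 - (-14990 + 24922)/(a(100, 82) + q(Z)) = -48278 - (-14990 + 24922)/(-120 - 155/(-924)) = -48278 - 9932/(-120 - 155*(-1/924)) = -48278 - 9932/(-120 + 155/924) = -48278 - 9932/(-110725/924) = -48278 - 9932*(-924)/110725 = -48278 - 1*(-9177168/110725) = -48278 + 9177168/110725 = -5336404382/110725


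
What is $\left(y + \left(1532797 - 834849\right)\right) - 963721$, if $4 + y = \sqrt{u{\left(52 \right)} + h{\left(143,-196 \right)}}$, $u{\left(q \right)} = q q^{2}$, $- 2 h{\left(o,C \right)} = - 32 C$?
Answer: $-265777 + 16 \sqrt{537} \approx -2.6541 \cdot 10^{5}$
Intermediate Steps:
$h{\left(o,C \right)} = 16 C$ ($h{\left(o,C \right)} = - \frac{\left(-32\right) C}{2} = 16 C$)
$u{\left(q \right)} = q^{3}$
$y = -4 + 16 \sqrt{537}$ ($y = -4 + \sqrt{52^{3} + 16 \left(-196\right)} = -4 + \sqrt{140608 - 3136} = -4 + \sqrt{137472} = -4 + 16 \sqrt{537} \approx 366.77$)
$\left(y + \left(1532797 - 834849\right)\right) - 963721 = \left(\left(-4 + 16 \sqrt{537}\right) + \left(1532797 - 834849\right)\right) - 963721 = \left(\left(-4 + 16 \sqrt{537}\right) + 697948\right) - 963721 = \left(697944 + 16 \sqrt{537}\right) - 963721 = -265777 + 16 \sqrt{537}$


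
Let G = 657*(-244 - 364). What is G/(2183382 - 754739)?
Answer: -399456/1428643 ≈ -0.27961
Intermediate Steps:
G = -399456 (G = 657*(-608) = -399456)
G/(2183382 - 754739) = -399456/(2183382 - 754739) = -399456/1428643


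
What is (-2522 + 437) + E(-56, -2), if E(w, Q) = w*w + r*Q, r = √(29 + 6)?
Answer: 1051 - 2*√35 ≈ 1039.2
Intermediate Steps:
r = √35 ≈ 5.9161
E(w, Q) = w² + Q*√35 (E(w, Q) = w*w + √35*Q = w² + Q*√35)
(-2522 + 437) + E(-56, -2) = (-2522 + 437) + ((-56)² - 2*√35) = -2085 + (3136 - 2*√35) = 1051 - 2*√35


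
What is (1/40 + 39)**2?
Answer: 2436721/1600 ≈ 1523.0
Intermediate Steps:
(1/40 + 39)**2 = (1561/40)**2 = 2436721/1600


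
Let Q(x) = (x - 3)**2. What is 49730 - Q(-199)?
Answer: 8926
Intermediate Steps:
Q(x) = (-3 + x)**2
49730 - Q(-199) = 49730 - (-3 - 199)**2 = 49730 - 1*(-202)**2 = 49730 - 1*40804 = 49730 - 40804 = 8926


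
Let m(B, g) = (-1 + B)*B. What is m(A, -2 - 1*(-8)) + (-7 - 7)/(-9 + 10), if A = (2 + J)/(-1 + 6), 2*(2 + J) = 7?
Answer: -1421/100 ≈ -14.210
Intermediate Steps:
J = 3/2 (J = -2 + (1/2)*7 = -2 + 7/2 = 3/2 ≈ 1.5000)
A = 7/10 (A = (2 + 3/2)/(-1 + 6) = (7/2)/5 = (7/2)*(1/5) = 7/10 ≈ 0.70000)
m(B, g) = B*(-1 + B)
m(A, -2 - 1*(-8)) + (-7 - 7)/(-9 + 10) = 7*(-1 + 7/10)/10 + (-7 - 7)/(-9 + 10) = (7/10)*(-3/10) - 14/1 = -21/100 + 1*(-14) = -21/100 - 14 = -1421/100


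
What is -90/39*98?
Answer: -2940/13 ≈ -226.15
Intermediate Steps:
-90/39*98 = -90*1/39*98 = -30/13*98 = -2940/13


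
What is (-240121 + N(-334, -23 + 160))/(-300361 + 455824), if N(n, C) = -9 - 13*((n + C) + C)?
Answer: -239350/155463 ≈ -1.5396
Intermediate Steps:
N(n, C) = -9 - 26*C - 13*n (N(n, C) = -9 - 13*((C + n) + C) = -9 - 13*(n + 2*C) = -9 + (-26*C - 13*n) = -9 - 26*C - 13*n)
(-240121 + N(-334, -23 + 160))/(-300361 + 455824) = (-240121 + (-9 - 26*(-23 + 160) - 13*(-334)))/(-300361 + 455824) = (-240121 + (-9 - 26*137 + 4342))/155463 = (-240121 + (-9 - 3562 + 4342))*(1/155463) = (-240121 + 771)*(1/155463) = -239350*1/155463 = -239350/155463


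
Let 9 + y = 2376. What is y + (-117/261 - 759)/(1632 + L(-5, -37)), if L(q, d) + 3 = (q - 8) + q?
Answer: 110561849/46719 ≈ 2366.5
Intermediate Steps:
y = 2367 (y = -9 + 2376 = 2367)
L(q, d) = -11 + 2*q (L(q, d) = -3 + ((q - 8) + q) = -3 + ((-8 + q) + q) = -3 + (-8 + 2*q) = -11 + 2*q)
y + (-117/261 - 759)/(1632 + L(-5, -37)) = 2367 + (-117/261 - 759)/(1632 + (-11 + 2*(-5))) = 2367 + (-117*1/261 - 759)/(1632 + (-11 - 10)) = 2367 + (-13/29 - 759)/(1632 - 21) = 2367 - 22024/29/1611 = 2367 - 22024/29*1/1611 = 2367 - 22024/46719 = 110561849/46719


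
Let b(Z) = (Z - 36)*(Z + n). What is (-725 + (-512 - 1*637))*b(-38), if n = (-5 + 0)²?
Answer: -1802788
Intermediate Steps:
n = 25 (n = (-5)² = 25)
b(Z) = (-36 + Z)*(25 + Z) (b(Z) = (Z - 36)*(Z + 25) = (-36 + Z)*(25 + Z))
(-725 + (-512 - 1*637))*b(-38) = (-725 + (-512 - 1*637))*(-900 + (-38)² - 11*(-38)) = (-725 + (-512 - 637))*(-900 + 1444 + 418) = (-725 - 1149)*962 = -1874*962 = -1802788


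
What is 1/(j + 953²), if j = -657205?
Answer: 1/251004 ≈ 3.9840e-6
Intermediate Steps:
1/(j + 953²) = 1/(-657205 + 953²) = 1/(-657205 + 908209) = 1/251004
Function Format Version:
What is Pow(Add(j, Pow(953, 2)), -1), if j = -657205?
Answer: Rational(1, 251004) ≈ 3.9840e-6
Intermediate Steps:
Pow(Add(j, Pow(953, 2)), -1) = Pow(Add(-657205, Pow(953, 2)), -1) = Pow(Add(-657205, 908209), -1) = Pow(251004, -1) = Rational(1, 251004)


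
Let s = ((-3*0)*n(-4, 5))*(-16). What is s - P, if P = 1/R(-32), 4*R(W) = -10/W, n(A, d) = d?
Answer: -64/5 ≈ -12.800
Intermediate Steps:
R(W) = -5/(2*W) (R(W) = (-10/W)/4 = -5/(2*W))
s = 0 (s = (-3*0*5)*(-16) = (0*5)*(-16) = 0*(-16) = 0)
P = 64/5 (P = 1/(-5/2/(-32)) = 1/(-5/2*(-1/32)) = 1/(5/64) = 64/5 ≈ 12.800)
s - P = 0 - 1*64/5 = 0 - 64/5 = -64/5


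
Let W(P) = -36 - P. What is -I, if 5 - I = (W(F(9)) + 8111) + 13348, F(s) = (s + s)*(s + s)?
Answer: 21094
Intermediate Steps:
F(s) = 4*s**2 (F(s) = (2*s)*(2*s) = 4*s**2)
I = -21094 (I = 5 - (((-36 - 4*9**2) + 8111) + 13348) = 5 - (((-36 - 4*81) + 8111) + 13348) = 5 - (((-36 - 1*324) + 8111) + 13348) = 5 - (((-36 - 324) + 8111) + 13348) = 5 - ((-360 + 8111) + 13348) = 5 - (7751 + 13348) = 5 - 1*21099 = 5 - 21099 = -21094)
-I = -1*(-21094) = 21094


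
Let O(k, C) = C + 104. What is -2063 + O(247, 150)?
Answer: -1809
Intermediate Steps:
O(k, C) = 104 + C
-2063 + O(247, 150) = -2063 + (104 + 150) = -2063 + 254 = -1809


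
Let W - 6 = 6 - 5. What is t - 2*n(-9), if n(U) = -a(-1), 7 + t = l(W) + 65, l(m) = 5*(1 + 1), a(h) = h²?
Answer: 70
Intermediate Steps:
W = 7 (W = 6 + (6 - 5) = 6 + 1 = 7)
l(m) = 10 (l(m) = 5*2 = 10)
t = 68 (t = -7 + (10 + 65) = -7 + 75 = 68)
n(U) = -1 (n(U) = -1*(-1)² = -1*1 = -1)
t - 2*n(-9) = 68 - 2*(-1) = 68 + 2 = 70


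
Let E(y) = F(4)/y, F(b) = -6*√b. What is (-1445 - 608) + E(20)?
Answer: -10268/5 ≈ -2053.6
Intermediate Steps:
E(y) = -12/y (E(y) = (-6*√4)/y = (-6*2)/y = -12/y)
(-1445 - 608) + E(20) = (-1445 - 608) - 12/20 = -2053 - 12*1/20 = -2053 - ⅗ = -10268/5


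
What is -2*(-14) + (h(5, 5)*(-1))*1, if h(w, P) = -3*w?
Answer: 43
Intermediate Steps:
-2*(-14) + (h(5, 5)*(-1))*1 = -2*(-14) + (-3*5*(-1))*1 = 28 - 15*(-1)*1 = 28 + 15*1 = 28 + 15 = 43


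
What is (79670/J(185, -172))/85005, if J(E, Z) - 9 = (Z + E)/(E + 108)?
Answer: 2334331/22526325 ≈ 0.10363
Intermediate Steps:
J(E, Z) = 9 + (E + Z)/(108 + E) (J(E, Z) = 9 + (Z + E)/(E + 108) = 9 + (E + Z)/(108 + E))
(79670/J(185, -172))/85005 = (79670/(((972 - 172 + 10*185)/(108 + 185))))/85005 = (79670/(((972 - 172 + 1850)/293)))*(1/85005) = (79670/(((1/293)*2650)))*(1/85005) = (79670/(2650/293))*(1/85005) = (79670*(293/2650))*(1/85005) = (2334331/265)*(1/85005) = 2334331/22526325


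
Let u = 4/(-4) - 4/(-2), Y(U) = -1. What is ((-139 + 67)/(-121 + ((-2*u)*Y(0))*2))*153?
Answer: 1224/13 ≈ 94.154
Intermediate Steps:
u = 1 (u = 4*(-¼) - 4*(-½) = -1 + 2 = 1)
((-139 + 67)/(-121 + ((-2*u)*Y(0))*2))*153 = ((-139 + 67)/(-121 + (-2*1*(-1))*2))*153 = -72/(-121 - 2*(-1)*2)*153 = -72/(-121 + 2*2)*153 = -72/(-121 + 4)*153 = -72/(-117)*153 = -72*(-1/117)*153 = (8/13)*153 = 1224/13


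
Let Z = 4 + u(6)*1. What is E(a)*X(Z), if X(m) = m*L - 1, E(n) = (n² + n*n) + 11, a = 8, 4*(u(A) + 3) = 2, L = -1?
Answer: -695/2 ≈ -347.50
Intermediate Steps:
u(A) = -5/2 (u(A) = -3 + (¼)*2 = -3 + ½ = -5/2)
E(n) = 11 + 2*n² (E(n) = (n² + n²) + 11 = 2*n² + 11 = 11 + 2*n²)
Z = 3/2 (Z = 4 - 5/2*1 = 4 - 5/2 = 3/2 ≈ 1.5000)
X(m) = -1 - m (X(m) = m*(-1) - 1 = -m - 1 = -1 - m)
E(a)*X(Z) = (11 + 2*8²)*(-1 - 1*3/2) = (11 + 2*64)*(-1 - 3/2) = (11 + 128)*(-5/2) = 139*(-5/2) = -695/2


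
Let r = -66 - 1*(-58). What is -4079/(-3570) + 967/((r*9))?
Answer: -526417/42840 ≈ -12.288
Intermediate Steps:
r = -8 (r = -66 + 58 = -8)
-4079/(-3570) + 967/((r*9)) = -4079/(-3570) + 967/((-8*9)) = -4079*(-1/3570) + 967/(-72) = 4079/3570 + 967*(-1/72) = 4079/3570 - 967/72 = -526417/42840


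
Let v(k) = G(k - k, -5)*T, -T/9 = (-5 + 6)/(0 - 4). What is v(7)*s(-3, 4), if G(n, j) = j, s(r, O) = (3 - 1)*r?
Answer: 135/2 ≈ 67.500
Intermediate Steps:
s(r, O) = 2*r
T = 9/4 (T = -9*(-5 + 6)/(0 - 4) = -9/(-4) = -9*(-1)/4 = -9*(-1/4) = 9/4 ≈ 2.2500)
v(k) = -45/4 (v(k) = -5*9/4 = -45/4)
v(7)*s(-3, 4) = -45*(-3)/2 = -45/4*(-6) = 135/2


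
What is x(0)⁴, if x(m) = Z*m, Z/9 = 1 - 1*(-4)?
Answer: 0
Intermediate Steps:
Z = 45 (Z = 9*(1 - 1*(-4)) = 9*(1 + 4) = 9*5 = 45)
x(m) = 45*m
x(0)⁴ = (45*0)⁴ = 0⁴ = 0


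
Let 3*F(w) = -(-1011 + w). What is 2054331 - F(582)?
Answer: 2054188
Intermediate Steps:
F(w) = 337 - w/3 (F(w) = (-(-1011 + w))/3 = (1011 - w)/3 = 337 - w/3)
2054331 - F(582) = 2054331 - (337 - 1/3*582) = 2054331 - (337 - 194) = 2054331 - 1*143 = 2054331 - 143 = 2054188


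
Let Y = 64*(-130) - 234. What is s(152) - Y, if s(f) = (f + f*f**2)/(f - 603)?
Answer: 345894/451 ≈ 766.95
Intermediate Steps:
Y = -8554 (Y = -8320 - 234 = -8554)
s(f) = (f + f**3)/(-603 + f)
s(152) - Y = (152 + 152**3)/(-603 + 152) - 1*(-8554) = (152 + 3511808)/(-451) + 8554 = -1/451*3511960 + 8554 = -3511960/451 + 8554 = 345894/451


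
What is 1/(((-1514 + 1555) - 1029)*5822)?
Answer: -1/5752136 ≈ -1.7385e-7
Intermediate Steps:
1/(((-1514 + 1555) - 1029)*5822) = (1/5822)/(41 - 1029) = (1/5822)/(-988) = -1/988*1/5822 = -1/5752136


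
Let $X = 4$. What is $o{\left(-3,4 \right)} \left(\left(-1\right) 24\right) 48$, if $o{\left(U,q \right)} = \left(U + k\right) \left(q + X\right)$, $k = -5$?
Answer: $73728$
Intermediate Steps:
$o{\left(U,q \right)} = \left(-5 + U\right) \left(4 + q\right)$ ($o{\left(U,q \right)} = \left(U - 5\right) \left(q + 4\right) = \left(-5 + U\right) \left(4 + q\right)$)
$o{\left(-3,4 \right)} \left(\left(-1\right) 24\right) 48 = \left(-20 - 20 + 4 \left(-3\right) - 12\right) \left(\left(-1\right) 24\right) 48 = \left(-20 - 20 - 12 - 12\right) \left(-24\right) 48 = \left(-64\right) \left(-24\right) 48 = 1536 \cdot 48 = 73728$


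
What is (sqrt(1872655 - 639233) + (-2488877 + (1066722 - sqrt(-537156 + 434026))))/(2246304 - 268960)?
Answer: -1422155/1977344 + sqrt(1233422)/1977344 - I*sqrt(103130)/1977344 ≈ -0.71866 - 0.00016241*I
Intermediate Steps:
(sqrt(1872655 - 639233) + (-2488877 + (1066722 - sqrt(-537156 + 434026))))/(2246304 - 268960) = (sqrt(1233422) + (-2488877 + (1066722 - sqrt(-103130))))/1977344 = (sqrt(1233422) + (-2488877 + (1066722 - I*sqrt(103130))))*(1/1977344) = (sqrt(1233422) + (-1422155 - I*sqrt(103130)))*(1/1977344) = (-1422155 + sqrt(1233422) - I*sqrt(103130))*(1/1977344) = -1422155/1977344 + sqrt(1233422)/1977344 - I*sqrt(103130)/1977344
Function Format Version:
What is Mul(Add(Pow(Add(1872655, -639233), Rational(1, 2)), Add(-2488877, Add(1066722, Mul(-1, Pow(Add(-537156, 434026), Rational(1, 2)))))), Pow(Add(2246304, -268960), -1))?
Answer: Add(Rational(-1422155, 1977344), Mul(Rational(1, 1977344), Pow(1233422, Rational(1, 2))), Mul(Rational(-1, 1977344), I, Pow(103130, Rational(1, 2)))) ≈ Add(-0.71866, Mul(-0.00016241, I))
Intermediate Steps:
Mul(Add(Pow(Add(1872655, -639233), Rational(1, 2)), Add(-2488877, Add(1066722, Mul(-1, Pow(Add(-537156, 434026), Rational(1, 2)))))), Pow(Add(2246304, -268960), -1)) = Mul(Add(Pow(1233422, Rational(1, 2)), Add(-2488877, Add(1066722, Mul(-1, Pow(-103130, Rational(1, 2)))))), Pow(1977344, -1)) = Mul(Add(Pow(1233422, Rational(1, 2)), Add(-2488877, Add(1066722, Mul(-1, Mul(I, Pow(103130, Rational(1, 2))))))), Rational(1, 1977344)) = Mul(Add(Pow(1233422, Rational(1, 2)), Add(-2488877, Add(1066722, Mul(-1, I, Pow(103130, Rational(1, 2)))))), Rational(1, 1977344)) = Mul(Add(Pow(1233422, Rational(1, 2)), Add(-1422155, Mul(-1, I, Pow(103130, Rational(1, 2))))), Rational(1, 1977344)) = Mul(Add(-1422155, Pow(1233422, Rational(1, 2)), Mul(-1, I, Pow(103130, Rational(1, 2)))), Rational(1, 1977344)) = Add(Rational(-1422155, 1977344), Mul(Rational(1, 1977344), Pow(1233422, Rational(1, 2))), Mul(Rational(-1, 1977344), I, Pow(103130, Rational(1, 2))))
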